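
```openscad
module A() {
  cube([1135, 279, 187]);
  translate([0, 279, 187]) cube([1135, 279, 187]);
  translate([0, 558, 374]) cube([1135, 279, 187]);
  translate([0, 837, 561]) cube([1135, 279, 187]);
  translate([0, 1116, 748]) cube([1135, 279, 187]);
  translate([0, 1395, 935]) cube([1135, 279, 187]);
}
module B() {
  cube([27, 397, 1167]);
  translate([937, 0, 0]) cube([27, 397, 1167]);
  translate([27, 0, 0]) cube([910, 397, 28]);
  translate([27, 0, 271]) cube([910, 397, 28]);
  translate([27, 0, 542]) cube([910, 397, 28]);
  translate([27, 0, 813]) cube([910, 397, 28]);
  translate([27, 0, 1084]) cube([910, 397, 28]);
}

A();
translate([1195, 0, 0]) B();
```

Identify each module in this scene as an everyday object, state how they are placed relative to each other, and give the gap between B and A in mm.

The bookshelf's nearest face is 60 mm from the staircase's +x face.

A is a staircase. B is a bookshelf. The bookshelf is on the floor beside the staircase on its +x side. The gap between the bookshelf and the staircase is 60 mm.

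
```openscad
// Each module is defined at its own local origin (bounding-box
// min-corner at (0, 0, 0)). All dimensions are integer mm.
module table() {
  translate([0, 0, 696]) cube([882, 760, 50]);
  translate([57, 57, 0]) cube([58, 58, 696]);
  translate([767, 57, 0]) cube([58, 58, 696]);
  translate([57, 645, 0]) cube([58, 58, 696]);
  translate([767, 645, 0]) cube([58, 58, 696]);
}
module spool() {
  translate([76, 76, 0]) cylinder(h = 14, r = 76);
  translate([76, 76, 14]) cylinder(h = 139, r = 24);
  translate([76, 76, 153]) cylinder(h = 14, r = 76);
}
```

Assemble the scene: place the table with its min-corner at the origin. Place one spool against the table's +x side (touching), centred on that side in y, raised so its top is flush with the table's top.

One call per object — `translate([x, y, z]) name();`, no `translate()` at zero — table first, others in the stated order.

table();
translate([882, 304, 579]) spool();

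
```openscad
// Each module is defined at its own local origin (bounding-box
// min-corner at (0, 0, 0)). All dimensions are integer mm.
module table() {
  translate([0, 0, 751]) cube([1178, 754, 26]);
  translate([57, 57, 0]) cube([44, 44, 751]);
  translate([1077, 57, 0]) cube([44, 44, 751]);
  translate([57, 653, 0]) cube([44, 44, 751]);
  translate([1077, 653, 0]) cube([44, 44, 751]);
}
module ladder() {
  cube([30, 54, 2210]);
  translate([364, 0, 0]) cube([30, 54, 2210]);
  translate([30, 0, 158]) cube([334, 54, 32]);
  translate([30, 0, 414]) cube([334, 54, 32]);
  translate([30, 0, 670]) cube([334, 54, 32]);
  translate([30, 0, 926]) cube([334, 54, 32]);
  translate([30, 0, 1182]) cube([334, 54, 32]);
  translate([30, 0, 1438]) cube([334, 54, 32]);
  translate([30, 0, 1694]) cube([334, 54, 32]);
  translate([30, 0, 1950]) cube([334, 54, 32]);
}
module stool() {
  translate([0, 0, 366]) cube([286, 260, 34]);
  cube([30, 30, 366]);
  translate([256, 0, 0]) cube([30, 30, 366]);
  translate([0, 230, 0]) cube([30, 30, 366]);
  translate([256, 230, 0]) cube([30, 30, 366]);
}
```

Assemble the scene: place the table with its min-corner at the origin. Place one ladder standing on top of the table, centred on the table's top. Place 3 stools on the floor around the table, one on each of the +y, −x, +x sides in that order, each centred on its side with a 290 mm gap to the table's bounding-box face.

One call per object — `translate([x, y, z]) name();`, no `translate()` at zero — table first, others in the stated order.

table();
translate([392, 350, 777]) ladder();
translate([446, 1044, 0]) stool();
translate([-576, 247, 0]) stool();
translate([1468, 247, 0]) stool();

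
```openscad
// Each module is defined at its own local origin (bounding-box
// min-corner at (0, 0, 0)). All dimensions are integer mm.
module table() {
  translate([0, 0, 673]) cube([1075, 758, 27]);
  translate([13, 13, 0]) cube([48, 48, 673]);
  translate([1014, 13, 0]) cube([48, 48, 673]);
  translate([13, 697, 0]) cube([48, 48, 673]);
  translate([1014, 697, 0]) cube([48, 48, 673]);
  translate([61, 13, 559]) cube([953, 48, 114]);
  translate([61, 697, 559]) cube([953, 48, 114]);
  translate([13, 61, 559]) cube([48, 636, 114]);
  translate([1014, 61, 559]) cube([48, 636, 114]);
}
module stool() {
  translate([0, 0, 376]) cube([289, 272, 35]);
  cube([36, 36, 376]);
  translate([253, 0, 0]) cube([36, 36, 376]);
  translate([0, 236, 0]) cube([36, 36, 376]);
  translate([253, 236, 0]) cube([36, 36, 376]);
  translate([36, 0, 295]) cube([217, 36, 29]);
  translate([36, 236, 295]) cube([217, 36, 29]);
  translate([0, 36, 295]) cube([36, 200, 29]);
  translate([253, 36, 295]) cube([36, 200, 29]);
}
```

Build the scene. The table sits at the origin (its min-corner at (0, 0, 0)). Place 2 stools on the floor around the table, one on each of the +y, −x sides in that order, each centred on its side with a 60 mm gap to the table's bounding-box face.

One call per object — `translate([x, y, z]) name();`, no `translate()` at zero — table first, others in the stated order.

table();
translate([393, 818, 0]) stool();
translate([-349, 243, 0]) stool();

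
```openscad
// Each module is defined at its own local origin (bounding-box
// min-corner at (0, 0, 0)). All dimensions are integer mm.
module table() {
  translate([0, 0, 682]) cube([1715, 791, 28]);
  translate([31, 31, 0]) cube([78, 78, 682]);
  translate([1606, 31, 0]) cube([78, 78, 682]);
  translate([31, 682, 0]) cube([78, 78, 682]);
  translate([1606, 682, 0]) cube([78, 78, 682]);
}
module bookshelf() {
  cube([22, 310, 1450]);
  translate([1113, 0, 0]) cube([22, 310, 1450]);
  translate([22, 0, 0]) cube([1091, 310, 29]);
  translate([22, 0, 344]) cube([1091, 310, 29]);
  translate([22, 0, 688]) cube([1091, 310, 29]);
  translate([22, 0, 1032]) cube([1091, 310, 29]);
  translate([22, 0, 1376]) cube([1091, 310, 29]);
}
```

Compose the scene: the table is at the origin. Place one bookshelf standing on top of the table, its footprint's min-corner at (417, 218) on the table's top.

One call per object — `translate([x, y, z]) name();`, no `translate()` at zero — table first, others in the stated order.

table();
translate([417, 218, 710]) bookshelf();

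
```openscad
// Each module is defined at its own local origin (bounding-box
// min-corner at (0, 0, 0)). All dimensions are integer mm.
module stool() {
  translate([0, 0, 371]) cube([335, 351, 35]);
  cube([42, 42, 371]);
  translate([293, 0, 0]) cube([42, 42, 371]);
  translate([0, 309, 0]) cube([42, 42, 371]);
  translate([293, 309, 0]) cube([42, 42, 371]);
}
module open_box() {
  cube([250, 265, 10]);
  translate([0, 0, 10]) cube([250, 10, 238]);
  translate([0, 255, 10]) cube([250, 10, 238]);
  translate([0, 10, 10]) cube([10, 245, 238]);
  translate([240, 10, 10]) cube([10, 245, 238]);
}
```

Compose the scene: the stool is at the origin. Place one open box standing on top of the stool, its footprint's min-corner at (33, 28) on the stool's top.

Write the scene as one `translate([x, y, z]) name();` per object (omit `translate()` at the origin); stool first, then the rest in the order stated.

stool();
translate([33, 28, 406]) open_box();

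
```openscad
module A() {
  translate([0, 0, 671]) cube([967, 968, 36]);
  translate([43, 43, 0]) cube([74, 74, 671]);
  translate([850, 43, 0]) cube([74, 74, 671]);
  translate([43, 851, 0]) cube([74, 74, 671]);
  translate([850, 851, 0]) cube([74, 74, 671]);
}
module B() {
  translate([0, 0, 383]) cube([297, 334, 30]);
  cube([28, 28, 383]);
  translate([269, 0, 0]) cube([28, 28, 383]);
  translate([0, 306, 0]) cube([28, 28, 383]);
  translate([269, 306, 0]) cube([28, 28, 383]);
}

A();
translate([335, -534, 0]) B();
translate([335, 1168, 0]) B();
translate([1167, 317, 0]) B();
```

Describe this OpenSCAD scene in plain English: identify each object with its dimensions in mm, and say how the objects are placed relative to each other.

A is a rectangular dining table. The top is 967×968×36 mm with its upper surface at z = 707 mm. It stands on four 74×74 mm square legs, each inset 43 mm from the nearest pair of top edges, running from the floor to the underside of the top.

B is a four-legged stool. The seat is a 297×334×30 mm slab whose top surface is at z = 413 mm; four square legs, each 28×28 mm in cross-section, run from the floor (z = 0) to the underside of the seat, each flush with a corner of the seat.

Three stools sit around the table at the −y, +y, +x sides.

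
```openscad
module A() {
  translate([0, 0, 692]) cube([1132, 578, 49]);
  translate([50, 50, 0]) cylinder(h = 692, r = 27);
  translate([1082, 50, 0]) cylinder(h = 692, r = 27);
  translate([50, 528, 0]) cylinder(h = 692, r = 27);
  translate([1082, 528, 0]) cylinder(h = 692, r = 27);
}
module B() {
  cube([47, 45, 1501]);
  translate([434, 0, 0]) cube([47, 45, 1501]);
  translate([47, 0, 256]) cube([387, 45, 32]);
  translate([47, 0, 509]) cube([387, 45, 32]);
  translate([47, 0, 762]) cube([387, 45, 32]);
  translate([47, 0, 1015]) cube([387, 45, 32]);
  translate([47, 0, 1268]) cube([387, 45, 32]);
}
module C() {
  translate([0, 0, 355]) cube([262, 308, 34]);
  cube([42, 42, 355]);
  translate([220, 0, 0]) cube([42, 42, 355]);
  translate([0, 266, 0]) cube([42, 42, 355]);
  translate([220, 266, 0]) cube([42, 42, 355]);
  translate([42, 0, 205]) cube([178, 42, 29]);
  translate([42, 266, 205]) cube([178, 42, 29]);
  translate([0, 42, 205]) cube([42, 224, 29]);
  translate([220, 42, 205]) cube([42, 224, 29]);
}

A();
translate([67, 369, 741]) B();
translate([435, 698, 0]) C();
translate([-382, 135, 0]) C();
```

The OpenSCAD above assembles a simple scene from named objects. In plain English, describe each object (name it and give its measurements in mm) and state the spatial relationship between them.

A is a table with a 1132×578 mm rectangular top, 49 mm thick, top surface at z = 741 mm, supported by four round legs of 54 mm diameter, each leg's bounding box inset 23 mm from the nearest pair of top edges, running from the floor.

B is a straight ladder. Two 47×45 mm vertical rails, 1501 mm tall, stand 481 mm apart (outside-to-outside) with their front faces coplanar on the −y side. 5 rungs, each 45 mm deep and 32 mm tall, span between the inner faces of the rails, front faces flush with the rails. The lowest rung's underside is at z = 256 mm and rungs are spaced 253 mm apart (underside to underside).

C is a four-legged stool. The seat is a 262×308×34 mm slab whose top surface is at z = 389 mm; four square legs, each 42×42 mm in cross-section, run from the floor (z = 0) to the underside of the seat, each flush with a corner of the seat. Four stretchers, 42 mm wide and 29 mm tall, connect adjacent legs with their undersides at z = 205 mm, each running between the inner faces of the legs it joins and aligned with the legs' outer faces on the other axis.

The ladder is on top of the table. Two stools sit around the table at the +y, −x sides.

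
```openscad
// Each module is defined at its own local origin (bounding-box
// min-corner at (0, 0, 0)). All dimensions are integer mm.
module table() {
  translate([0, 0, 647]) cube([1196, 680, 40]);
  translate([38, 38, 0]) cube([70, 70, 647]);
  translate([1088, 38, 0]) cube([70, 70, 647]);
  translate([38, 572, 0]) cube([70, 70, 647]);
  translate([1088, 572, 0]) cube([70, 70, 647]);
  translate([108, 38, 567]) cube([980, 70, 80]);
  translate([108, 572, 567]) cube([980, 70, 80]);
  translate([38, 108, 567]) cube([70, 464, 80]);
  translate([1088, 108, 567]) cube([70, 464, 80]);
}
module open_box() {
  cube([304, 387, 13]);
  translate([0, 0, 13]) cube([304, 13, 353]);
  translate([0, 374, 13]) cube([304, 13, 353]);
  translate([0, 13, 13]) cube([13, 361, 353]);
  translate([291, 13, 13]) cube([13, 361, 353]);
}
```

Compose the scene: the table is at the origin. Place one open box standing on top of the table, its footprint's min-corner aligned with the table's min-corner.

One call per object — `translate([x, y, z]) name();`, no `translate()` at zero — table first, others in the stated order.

table();
translate([0, 0, 687]) open_box();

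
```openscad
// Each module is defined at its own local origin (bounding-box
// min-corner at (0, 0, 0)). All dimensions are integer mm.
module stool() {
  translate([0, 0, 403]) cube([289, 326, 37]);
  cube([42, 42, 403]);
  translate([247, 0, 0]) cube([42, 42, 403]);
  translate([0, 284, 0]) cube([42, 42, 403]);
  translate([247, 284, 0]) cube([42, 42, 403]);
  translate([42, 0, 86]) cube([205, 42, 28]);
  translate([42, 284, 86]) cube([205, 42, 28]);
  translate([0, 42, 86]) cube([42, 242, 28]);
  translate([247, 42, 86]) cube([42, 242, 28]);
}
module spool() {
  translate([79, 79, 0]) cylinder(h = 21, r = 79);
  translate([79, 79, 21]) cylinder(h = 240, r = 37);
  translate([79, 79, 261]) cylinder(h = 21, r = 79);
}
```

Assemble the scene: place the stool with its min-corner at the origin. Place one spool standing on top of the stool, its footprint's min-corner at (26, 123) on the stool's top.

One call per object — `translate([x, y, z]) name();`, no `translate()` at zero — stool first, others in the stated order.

stool();
translate([26, 123, 440]) spool();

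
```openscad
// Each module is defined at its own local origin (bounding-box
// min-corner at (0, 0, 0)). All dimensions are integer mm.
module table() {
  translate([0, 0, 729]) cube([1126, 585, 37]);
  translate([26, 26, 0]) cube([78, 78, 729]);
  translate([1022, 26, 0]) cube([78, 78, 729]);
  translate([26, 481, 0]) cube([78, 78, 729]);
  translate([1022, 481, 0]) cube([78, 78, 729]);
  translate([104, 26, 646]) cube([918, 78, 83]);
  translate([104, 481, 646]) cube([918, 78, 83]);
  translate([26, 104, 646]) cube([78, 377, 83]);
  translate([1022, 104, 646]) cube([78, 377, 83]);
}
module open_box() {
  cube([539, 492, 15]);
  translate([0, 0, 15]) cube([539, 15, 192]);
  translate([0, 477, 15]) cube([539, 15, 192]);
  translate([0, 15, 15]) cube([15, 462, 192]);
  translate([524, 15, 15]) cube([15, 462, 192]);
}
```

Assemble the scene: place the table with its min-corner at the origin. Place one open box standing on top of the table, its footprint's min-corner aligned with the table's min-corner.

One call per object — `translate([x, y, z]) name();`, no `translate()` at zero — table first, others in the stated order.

table();
translate([0, 0, 766]) open_box();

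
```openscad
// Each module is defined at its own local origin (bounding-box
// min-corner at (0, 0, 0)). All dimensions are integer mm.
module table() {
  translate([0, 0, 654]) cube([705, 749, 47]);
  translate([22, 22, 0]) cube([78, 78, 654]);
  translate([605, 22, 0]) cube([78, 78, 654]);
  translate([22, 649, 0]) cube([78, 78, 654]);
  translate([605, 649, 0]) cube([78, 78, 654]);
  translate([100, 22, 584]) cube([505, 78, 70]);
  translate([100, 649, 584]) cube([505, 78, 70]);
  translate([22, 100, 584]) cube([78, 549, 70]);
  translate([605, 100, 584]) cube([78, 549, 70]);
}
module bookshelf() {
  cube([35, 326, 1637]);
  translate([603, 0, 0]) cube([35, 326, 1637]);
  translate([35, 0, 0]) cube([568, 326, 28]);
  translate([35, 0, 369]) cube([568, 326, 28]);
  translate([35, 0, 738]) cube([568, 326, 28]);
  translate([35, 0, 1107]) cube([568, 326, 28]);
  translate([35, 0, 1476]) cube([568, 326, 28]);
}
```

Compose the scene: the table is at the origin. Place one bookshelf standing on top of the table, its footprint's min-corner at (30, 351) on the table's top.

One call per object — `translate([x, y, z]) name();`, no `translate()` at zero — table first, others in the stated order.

table();
translate([30, 351, 701]) bookshelf();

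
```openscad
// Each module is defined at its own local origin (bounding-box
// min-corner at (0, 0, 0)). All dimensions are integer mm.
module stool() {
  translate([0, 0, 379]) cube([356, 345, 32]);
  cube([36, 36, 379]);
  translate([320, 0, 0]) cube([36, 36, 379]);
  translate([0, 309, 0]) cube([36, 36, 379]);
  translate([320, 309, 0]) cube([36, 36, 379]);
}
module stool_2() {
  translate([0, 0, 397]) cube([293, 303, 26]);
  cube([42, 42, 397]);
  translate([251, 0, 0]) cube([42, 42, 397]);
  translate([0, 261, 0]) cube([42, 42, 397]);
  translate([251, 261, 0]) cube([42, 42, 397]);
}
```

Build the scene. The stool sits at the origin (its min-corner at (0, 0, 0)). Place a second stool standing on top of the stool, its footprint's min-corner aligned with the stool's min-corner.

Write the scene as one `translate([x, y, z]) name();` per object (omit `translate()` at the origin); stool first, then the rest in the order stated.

stool();
translate([0, 0, 411]) stool_2();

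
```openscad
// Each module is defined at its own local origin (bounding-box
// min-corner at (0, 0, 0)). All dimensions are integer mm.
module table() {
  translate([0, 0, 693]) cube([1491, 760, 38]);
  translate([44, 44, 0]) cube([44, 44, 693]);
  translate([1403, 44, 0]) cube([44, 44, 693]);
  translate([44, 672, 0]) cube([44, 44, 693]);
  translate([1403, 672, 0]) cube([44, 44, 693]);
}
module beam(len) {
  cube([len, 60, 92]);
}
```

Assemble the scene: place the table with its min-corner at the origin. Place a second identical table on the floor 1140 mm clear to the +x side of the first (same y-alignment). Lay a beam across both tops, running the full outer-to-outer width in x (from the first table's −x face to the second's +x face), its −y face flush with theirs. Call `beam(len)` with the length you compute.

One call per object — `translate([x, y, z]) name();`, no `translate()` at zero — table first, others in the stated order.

table();
translate([2631, 0, 0]) table();
translate([0, 0, 731]) beam(4122);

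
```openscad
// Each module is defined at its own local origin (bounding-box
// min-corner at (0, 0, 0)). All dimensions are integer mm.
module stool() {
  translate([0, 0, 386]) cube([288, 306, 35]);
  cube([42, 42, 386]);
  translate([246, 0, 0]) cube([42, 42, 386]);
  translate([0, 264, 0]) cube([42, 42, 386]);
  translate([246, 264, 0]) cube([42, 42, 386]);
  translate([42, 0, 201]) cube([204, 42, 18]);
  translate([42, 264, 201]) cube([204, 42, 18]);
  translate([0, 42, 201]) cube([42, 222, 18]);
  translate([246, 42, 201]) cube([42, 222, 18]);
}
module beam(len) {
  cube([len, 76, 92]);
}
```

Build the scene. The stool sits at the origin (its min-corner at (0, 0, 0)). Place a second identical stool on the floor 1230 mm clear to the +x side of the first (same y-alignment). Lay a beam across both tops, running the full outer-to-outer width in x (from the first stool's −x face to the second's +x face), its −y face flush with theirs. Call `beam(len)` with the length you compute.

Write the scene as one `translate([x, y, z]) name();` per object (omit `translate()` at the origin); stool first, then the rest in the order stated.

stool();
translate([1518, 0, 0]) stool();
translate([0, 0, 421]) beam(1806);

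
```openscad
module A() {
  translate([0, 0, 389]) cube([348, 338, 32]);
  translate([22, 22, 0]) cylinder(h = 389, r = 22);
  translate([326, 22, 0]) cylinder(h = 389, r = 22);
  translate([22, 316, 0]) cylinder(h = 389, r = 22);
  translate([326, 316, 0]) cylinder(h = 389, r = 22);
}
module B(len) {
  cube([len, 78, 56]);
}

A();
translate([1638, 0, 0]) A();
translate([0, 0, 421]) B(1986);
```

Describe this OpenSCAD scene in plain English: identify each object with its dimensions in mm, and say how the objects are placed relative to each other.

A is a four-legged stool. The seat is a 348×338×32 mm slab whose top surface is at z = 421 mm; four round legs, each 44 mm in diameter, run from the floor (z = 0) to the underside of the seat, each leg's axis is inset half a diameter from the nearest pair of seat edges (so the leg's bounding box is flush with the corner).

B is a rectangular beam 1986 mm long (x), 78 mm deep (y), 56 mm thick (z).

The beam spans the tops of two stools placed 1290 mm apart, resting at z = 421 mm.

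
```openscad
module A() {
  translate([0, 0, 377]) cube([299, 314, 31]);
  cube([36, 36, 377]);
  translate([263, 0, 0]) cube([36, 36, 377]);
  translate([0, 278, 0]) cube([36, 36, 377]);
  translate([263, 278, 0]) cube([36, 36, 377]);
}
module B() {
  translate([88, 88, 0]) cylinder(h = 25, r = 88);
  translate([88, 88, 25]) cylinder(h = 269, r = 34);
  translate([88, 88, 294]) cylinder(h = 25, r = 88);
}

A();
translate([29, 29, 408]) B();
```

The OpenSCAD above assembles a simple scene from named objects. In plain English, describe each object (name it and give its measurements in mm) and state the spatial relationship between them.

A is a four-legged stool. The seat is 299×314 mm, 31 mm thick, top at z = 408 mm. It stands on four square legs, each 36×36 mm in cross-section, from z = 0 to the seat underside, each flush with a corner of the seat.

B is a spool: two coaxial disc flanges of radius 88 mm and thickness 25 mm, joined by a core cylinder of radius 34 mm and height 269 mm. The lower flange rests on z = 0 and the three cylinders share a vertical axis.

The spool is on top of the stool.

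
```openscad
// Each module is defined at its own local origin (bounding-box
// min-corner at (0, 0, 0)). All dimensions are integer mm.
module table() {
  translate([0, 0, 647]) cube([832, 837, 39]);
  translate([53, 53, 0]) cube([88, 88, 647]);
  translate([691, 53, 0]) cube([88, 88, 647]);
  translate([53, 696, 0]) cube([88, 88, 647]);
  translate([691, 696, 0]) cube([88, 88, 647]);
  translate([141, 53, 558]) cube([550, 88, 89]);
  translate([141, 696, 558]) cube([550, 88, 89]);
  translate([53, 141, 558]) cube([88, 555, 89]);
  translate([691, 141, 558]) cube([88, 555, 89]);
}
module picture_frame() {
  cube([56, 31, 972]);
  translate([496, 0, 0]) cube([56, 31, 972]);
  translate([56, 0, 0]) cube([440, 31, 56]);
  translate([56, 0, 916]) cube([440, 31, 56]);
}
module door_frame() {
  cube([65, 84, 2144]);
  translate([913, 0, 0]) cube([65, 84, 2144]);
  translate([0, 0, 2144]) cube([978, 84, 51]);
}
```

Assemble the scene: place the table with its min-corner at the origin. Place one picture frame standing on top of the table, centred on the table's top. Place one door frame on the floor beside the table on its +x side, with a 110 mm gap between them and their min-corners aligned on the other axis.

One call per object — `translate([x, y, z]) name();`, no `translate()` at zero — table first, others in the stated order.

table();
translate([140, 403, 686]) picture_frame();
translate([942, 0, 0]) door_frame();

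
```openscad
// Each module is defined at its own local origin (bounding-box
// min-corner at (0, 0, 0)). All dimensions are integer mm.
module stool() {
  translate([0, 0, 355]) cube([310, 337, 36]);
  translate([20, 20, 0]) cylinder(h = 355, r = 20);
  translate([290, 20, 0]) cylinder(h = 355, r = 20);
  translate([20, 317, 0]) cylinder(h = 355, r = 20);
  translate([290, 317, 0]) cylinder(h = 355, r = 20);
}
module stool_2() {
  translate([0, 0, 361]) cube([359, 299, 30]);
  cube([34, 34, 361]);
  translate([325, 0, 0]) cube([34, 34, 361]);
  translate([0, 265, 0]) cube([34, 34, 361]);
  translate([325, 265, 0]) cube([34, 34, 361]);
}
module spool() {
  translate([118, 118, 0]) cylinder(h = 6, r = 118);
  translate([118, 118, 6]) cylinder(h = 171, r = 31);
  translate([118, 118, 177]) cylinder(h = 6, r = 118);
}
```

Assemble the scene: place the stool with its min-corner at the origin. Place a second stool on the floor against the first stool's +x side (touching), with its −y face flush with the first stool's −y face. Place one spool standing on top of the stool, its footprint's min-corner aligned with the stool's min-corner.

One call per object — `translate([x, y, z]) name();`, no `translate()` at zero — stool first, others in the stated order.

stool();
translate([310, 0, 0]) stool_2();
translate([0, 0, 391]) spool();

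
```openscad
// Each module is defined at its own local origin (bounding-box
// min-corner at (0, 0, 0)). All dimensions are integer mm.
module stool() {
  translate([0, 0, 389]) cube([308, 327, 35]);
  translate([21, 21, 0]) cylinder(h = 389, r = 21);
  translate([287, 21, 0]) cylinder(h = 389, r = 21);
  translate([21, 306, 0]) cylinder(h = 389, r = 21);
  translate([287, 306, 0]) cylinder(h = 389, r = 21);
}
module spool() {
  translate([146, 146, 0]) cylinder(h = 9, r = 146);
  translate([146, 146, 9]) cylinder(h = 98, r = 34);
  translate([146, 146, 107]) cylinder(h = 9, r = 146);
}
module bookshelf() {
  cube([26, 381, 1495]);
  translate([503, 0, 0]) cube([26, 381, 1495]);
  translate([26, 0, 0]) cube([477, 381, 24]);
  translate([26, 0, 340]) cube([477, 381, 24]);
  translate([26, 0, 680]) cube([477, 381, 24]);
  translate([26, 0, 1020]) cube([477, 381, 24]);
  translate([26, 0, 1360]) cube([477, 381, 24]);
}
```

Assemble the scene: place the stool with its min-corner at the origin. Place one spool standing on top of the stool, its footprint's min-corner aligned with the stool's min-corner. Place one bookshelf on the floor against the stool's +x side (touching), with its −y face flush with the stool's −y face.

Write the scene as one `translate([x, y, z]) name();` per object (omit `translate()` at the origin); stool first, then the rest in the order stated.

stool();
translate([0, 0, 424]) spool();
translate([308, 0, 0]) bookshelf();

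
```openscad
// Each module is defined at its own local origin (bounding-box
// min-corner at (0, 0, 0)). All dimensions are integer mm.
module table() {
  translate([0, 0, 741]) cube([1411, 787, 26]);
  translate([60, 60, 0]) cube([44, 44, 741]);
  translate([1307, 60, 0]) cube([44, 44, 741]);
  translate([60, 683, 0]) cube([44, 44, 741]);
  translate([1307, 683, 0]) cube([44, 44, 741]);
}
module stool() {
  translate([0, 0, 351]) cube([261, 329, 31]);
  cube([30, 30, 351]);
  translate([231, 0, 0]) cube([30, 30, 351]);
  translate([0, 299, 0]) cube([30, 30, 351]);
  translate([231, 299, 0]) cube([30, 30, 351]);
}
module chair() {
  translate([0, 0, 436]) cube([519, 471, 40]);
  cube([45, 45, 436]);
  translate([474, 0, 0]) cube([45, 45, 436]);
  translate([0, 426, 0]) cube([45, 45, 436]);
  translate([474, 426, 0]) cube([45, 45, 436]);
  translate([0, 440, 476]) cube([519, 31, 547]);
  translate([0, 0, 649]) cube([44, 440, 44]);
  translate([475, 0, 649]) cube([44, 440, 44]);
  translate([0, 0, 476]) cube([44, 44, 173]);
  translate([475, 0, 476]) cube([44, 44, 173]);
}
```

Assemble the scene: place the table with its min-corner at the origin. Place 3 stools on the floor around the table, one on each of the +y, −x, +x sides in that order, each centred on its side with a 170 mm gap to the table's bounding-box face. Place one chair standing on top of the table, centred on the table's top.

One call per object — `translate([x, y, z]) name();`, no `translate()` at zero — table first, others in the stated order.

table();
translate([575, 957, 0]) stool();
translate([-431, 229, 0]) stool();
translate([1581, 229, 0]) stool();
translate([446, 158, 767]) chair();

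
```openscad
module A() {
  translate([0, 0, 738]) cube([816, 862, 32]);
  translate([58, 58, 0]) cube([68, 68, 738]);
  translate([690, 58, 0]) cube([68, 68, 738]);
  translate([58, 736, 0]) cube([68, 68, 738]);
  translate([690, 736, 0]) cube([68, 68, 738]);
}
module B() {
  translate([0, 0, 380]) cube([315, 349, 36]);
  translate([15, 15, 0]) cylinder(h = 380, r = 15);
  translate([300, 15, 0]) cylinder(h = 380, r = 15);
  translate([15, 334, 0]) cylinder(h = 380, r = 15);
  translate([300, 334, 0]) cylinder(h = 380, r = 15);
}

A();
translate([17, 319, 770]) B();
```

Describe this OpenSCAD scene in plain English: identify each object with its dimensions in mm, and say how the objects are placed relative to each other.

A is a table: top 816 mm (x) × 862 mm (y), 32 mm thick, upper face at z = 770 mm, on four 68×68 mm square legs, each inset 58 mm from the nearest pair of top edges, running from z = 0 to the bottom of the top.

B is a four-legged stool. The seat is 315×349 mm, 36 mm thick, top at z = 416 mm. It stands on four round legs, each 30 mm in diameter, from z = 0 to the seat underside, each leg's axis is inset half a diameter from the nearest pair of seat edges (so the leg's bounding box is flush with the corner).

The stool is on top of the table.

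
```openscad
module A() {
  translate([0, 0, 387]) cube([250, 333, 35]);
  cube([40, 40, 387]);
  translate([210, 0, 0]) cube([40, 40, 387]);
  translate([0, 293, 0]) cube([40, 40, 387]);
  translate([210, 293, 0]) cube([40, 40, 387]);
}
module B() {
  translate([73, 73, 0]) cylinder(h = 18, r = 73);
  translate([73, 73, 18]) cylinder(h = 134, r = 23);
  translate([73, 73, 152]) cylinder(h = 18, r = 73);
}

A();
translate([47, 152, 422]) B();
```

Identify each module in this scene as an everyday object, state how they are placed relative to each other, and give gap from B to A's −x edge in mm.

The spool's min-x is at 47; the stool's min-x is 0; gap = 47 mm.

A is a stool. B is a spool. The spool is on top of the stool. The gap from the spool to the stool's −x edge is 47 mm.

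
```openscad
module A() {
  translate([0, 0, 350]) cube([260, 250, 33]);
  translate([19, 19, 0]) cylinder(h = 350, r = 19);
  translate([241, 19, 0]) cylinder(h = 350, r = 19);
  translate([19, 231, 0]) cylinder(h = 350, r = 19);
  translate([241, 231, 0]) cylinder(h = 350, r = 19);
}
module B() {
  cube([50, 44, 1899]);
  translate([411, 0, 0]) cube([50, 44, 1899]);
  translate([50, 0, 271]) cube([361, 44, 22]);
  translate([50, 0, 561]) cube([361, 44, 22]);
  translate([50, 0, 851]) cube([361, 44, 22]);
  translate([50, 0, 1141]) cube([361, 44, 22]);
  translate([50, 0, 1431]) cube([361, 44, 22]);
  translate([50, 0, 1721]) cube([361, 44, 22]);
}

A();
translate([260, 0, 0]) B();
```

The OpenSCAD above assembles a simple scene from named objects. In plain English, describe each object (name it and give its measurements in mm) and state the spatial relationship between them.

A is a four-legged stool. The seat is 260×250 mm, 33 mm thick, top at z = 383 mm. It stands on four round legs, each 38 mm in diameter, from z = 0 to the seat underside, each leg's axis is inset half a diameter from the nearest pair of seat edges (so the leg's bounding box is flush with the corner).

B is a straight ladder. Two 50×44 mm vertical rails, 1899 mm tall, stand 461 mm apart (outside-to-outside) with their front faces coplanar on the −y side. 6 rungs, each 44 mm deep and 22 mm tall, span between the inner faces of the rails, front faces flush with the rails. The lowest rung's underside is at z = 271 mm and rungs are spaced 290 mm apart (underside to underside).

The ladder is against the stool's +x side, with their −y faces flush.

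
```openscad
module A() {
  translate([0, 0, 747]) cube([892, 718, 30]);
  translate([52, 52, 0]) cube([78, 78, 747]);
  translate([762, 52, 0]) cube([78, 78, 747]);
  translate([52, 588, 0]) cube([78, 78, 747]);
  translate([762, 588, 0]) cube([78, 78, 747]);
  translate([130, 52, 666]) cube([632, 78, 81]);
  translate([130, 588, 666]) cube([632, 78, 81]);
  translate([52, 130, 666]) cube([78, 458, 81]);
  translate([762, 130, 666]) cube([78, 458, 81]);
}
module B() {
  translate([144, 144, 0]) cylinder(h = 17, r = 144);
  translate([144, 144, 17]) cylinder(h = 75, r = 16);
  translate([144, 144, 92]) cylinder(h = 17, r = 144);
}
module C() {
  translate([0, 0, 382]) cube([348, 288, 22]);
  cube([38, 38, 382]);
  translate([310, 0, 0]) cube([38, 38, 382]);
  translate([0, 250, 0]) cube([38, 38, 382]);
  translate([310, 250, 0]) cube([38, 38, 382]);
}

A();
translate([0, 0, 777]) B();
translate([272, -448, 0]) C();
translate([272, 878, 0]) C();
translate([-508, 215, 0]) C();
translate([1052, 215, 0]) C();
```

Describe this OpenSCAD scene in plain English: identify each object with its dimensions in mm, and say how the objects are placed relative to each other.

A is a table: top 892 mm (x) × 718 mm (y), 30 mm thick, upper face at z = 777 mm, on four 78×78 mm square legs, each inset 52 mm from the nearest pair of top edges, running from z = 0 to the bottom of the top. Four apron rails, 78 mm thick and 81 mm tall, run between adjacent legs with their top edges flush with the underside of the top and their outer faces flush with the legs' outer faces.

B is a spool: two coaxial disc flanges of radius 144 mm and thickness 17 mm, joined by a core cylinder of radius 16 mm and height 75 mm. The lower flange rests on z = 0 and the three cylinders share a vertical axis.

C is a four-legged stool. The seat is 348×288 mm, 22 mm thick, top at z = 404 mm. It stands on four square legs, each 38×38 mm in cross-section, from z = 0 to the seat underside, each flush with a corner of the seat.

The spool is on top of the table. Four stools sit around the table at the −y, +y, −x, +x sides.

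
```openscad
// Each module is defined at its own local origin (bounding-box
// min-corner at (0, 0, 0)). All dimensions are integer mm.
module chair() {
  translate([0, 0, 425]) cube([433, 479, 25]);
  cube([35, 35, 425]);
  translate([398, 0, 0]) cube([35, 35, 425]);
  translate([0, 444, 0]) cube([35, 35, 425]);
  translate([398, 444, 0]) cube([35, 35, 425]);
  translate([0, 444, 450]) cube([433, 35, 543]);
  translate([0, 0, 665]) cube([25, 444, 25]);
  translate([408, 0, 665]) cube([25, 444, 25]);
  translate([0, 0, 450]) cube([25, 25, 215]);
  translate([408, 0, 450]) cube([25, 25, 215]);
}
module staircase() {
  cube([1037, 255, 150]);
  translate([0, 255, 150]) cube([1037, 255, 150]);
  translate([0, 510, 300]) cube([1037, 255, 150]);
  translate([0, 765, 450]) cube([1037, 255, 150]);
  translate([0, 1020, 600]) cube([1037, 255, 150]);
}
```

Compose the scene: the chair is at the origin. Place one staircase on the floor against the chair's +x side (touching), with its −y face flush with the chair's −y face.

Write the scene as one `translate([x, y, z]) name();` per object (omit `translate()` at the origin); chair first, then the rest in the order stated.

chair();
translate([433, 0, 0]) staircase();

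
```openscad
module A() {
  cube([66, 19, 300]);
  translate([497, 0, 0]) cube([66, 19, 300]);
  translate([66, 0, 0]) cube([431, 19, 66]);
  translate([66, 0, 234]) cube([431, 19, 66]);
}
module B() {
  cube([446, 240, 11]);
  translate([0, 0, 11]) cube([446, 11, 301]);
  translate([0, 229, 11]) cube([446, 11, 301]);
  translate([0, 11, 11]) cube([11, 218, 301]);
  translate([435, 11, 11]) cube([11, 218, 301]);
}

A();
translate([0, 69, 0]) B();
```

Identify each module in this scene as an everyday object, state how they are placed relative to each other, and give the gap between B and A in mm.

A is a picture frame. B is an open box. The open box is on the floor beside the picture frame on its +y side. The gap between the open box and the picture frame is 50 mm.

The open box's nearest face is 50 mm from the picture frame's +y face.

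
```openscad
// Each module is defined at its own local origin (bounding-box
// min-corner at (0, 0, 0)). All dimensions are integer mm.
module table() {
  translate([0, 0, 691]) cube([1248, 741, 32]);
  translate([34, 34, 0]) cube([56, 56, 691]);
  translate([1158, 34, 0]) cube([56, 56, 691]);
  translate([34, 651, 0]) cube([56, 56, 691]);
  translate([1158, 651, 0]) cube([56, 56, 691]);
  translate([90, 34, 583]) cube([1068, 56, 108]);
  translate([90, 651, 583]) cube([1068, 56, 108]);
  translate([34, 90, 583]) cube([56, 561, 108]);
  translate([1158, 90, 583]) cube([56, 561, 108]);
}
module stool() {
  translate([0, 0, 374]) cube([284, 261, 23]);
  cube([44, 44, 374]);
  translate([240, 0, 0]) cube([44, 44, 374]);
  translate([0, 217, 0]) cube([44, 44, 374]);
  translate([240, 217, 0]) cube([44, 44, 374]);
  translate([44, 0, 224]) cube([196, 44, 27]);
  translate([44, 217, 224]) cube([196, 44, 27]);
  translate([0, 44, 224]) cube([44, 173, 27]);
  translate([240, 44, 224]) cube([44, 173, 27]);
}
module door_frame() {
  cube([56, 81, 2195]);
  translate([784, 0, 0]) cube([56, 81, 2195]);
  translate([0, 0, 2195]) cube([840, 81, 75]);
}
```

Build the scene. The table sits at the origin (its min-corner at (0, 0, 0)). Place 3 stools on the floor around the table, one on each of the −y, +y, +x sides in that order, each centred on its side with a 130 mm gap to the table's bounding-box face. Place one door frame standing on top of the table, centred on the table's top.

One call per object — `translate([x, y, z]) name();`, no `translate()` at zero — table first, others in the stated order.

table();
translate([482, -391, 0]) stool();
translate([482, 871, 0]) stool();
translate([1378, 240, 0]) stool();
translate([204, 330, 723]) door_frame();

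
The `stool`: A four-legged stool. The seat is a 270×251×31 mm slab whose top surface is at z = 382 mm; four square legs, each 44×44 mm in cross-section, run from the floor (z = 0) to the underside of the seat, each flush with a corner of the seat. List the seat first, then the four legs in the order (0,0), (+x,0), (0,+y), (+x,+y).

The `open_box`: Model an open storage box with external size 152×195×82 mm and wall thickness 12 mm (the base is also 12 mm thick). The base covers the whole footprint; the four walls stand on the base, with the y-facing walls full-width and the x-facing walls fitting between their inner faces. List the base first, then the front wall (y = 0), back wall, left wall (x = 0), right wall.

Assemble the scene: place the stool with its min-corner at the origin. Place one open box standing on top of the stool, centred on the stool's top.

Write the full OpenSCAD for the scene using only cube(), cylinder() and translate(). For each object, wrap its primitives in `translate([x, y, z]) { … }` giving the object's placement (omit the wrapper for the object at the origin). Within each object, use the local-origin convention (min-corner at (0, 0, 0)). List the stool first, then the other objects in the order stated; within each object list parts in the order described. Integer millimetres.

translate([0, 0, 351]) cube([270, 251, 31]);
cube([44, 44, 351]);
translate([226, 0, 0]) cube([44, 44, 351]);
translate([0, 207, 0]) cube([44, 44, 351]);
translate([226, 207, 0]) cube([44, 44, 351]);
translate([59, 28, 382]) {
  cube([152, 195, 12]);
  translate([0, 0, 12]) cube([152, 12, 70]);
  translate([0, 183, 12]) cube([152, 12, 70]);
  translate([0, 12, 12]) cube([12, 171, 70]);
  translate([140, 12, 12]) cube([12, 171, 70]);
}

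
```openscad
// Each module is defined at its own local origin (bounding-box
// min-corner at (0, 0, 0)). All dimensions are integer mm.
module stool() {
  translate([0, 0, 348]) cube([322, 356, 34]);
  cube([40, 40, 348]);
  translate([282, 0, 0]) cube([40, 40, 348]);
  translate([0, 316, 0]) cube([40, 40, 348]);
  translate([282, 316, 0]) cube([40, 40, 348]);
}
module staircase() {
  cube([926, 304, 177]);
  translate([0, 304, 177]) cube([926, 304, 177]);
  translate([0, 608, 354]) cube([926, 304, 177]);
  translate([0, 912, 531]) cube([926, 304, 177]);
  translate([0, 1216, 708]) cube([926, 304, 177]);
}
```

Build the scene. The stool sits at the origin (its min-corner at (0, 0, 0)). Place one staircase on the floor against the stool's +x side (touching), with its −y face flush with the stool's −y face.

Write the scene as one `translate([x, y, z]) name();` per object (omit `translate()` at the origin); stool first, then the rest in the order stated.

stool();
translate([322, 0, 0]) staircase();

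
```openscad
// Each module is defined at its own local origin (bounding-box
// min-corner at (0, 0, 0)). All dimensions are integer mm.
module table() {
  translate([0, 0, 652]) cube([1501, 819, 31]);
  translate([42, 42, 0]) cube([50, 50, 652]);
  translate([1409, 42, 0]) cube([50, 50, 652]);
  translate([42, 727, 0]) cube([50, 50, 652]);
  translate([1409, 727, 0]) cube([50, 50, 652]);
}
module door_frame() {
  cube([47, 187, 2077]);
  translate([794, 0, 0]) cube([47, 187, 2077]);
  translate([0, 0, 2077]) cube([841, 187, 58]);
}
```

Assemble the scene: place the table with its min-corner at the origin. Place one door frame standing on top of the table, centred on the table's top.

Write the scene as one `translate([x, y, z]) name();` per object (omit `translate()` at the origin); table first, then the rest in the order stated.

table();
translate([330, 316, 683]) door_frame();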